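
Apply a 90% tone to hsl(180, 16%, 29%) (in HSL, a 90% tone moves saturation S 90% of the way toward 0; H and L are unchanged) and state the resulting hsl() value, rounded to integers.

S moves 90% from 16 toward 0: 16 − 14.4 = 1.6 → 2.
H and L are unchanged.

hsl(180, 2%, 29%)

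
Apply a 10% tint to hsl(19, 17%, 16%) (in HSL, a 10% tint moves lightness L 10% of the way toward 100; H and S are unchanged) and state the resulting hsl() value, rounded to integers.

hsl(19, 17%, 24%)

L moves 10% from 16 toward 100: 16 + 8.4 = 24.4 → 24.
H and S are unchanged.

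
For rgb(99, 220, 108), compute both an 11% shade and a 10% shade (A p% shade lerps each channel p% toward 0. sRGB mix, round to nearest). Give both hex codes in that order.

#58c460, #59c661

11% shade:
  R: 99 + 0.11×(0−99) = 99 − 10.89 = 88.11 → 88
  G: 220 + 0.11×(0−220) = 220 − 24.2 = 195.8 → 196
  B: 108 − 11.88 = 96.12 → 96
  → #58c460
10% shade:
  R: 99 + 0.1×(0−99) = 99 − 9.9 = 89.1 → 89
  G: 220 − 22 = 198 → 198
  B: 108 + 0.1×(0−108) = 108 − 10.8 = 97.2 → 97
  → #59c661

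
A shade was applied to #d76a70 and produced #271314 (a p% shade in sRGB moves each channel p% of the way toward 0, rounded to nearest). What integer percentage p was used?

#d76a70 is rgb(215, 106, 112); #271314 is rgb(39, 19, 20).
On the R channel (widest range): 39 ≈ 215 + (p/100)(0 − 215), so p ≈ 100×(39 − 215)/(0 − 215) = -17600/-215 = 81.86.
p = 82 reproduces all three channels after rounding.

82%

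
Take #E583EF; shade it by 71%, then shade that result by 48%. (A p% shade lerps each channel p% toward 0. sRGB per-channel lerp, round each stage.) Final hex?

#221424

#E583EF is rgb(229, 131, 239).
Lerp each channel 71% toward 0:
  R: 229 − 162.59 = 66.41 → 66
  G: 131 + 0.71×(0−131) = 131 − 93.01 = 37.99 → 38
  B: 239 − 169.69 = 69.31 → 69
After the shade: rgb(66, 38, 69) = #422645.
A 48% shade moves each channel 48% toward 0:
  R: 66 + 0.48×(0−66) = 66 − 31.68 = 34.32 → 34
  G: 38 + 0.48×(0−38) = 38 − 18.24 = 19.76 → 20
  B: 69 + 0.48×(0−69) = 69 − 33.12 = 35.88 → 36
rgb(34, 20, 36) = #221424.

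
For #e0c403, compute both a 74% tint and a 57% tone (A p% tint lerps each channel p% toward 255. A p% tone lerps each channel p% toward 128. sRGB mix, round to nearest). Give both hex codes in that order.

#f7f0bd, #a99d4a

#e0c403 is rgb(224, 196, 3).
74% tint:
  R: 224 + 0.74×(255−224) = 224 + 22.94 = 246.94 → 247
  G: 196 + 0.74×(255−196) = 196 + 43.66 = 239.66 → 240
  B: 3 + 0.74×(255−3) = 3 + 186.48 = 189.48 → 189
  → #f7f0bd
57% tone:
  R: 224 − 54.72 = 169.28 → 169
  G: 196 + 0.57×(128−196) = 196 − 38.76 = 157.24 → 157
  B: 3 + 71.25 = 74.25 → 74
  → #a99d4a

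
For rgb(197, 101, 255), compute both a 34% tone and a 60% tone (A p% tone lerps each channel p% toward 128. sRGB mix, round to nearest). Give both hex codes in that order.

34% tone:
  R: 197 − 23.46 = 173.54 → 174
  G: 101 + 0.34×(128−101) = 101 + 9.18 = 110.18 → 110
  B: 255 + 0.34×(128−255) = 255 − 43.18 = 211.82 → 212
  → #AE6ED4
60% tone:
  R: 197 − 41.4 = 155.6 → 156
  G: 101 + 16.2 = 117.2 → 117
  B: 255 − 76.2 = 178.8 → 179
  → #9C75B3

#AE6ED4, #9C75B3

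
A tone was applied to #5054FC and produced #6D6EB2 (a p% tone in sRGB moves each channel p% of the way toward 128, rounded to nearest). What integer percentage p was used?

60%

#5054FC is rgb(80, 84, 252); #6D6EB2 is rgb(109, 110, 178).
On the B channel (widest range): 178 ≈ 252 + (p/100)(128 − 252), so p ≈ 100×(178 − 252)/(128 − 252) = -7400/-124 = 59.68.
p = 60 reproduces all three channels after rounding.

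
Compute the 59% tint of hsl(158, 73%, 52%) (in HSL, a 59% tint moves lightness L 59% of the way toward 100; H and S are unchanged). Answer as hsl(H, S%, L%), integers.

L moves 59% from 52 toward 100: 52 + 28.32 = 80.32 → 80.
H and S are unchanged.

hsl(158, 73%, 80%)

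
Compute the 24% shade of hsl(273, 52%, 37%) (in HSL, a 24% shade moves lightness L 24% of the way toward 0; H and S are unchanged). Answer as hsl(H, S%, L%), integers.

L moves 24% from 37 toward 0: 37 − 8.88 = 28.12 → 28.
H and S are unchanged.

hsl(273, 52%, 28%)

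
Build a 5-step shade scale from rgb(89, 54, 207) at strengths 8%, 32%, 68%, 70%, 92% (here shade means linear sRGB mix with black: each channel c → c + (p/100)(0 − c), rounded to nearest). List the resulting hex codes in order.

#5232be, #3d258d, #1c1142, #1b103e, #070411

8%: (89 − 7.12 = 81.88→82, 54 − 4.32 = 49.68→50, 207 − 16.56 = 190.44→190) → #5232be
32%: (89 − 28.48 = 60.52→61, 54 − 17.28 = 36.72→37, 207 − 66.24 = 140.76→141) → #3d258d
68%: (89 − 60.52 = 28.48→28, 54 − 36.72 = 17.28→17, 207 − 140.76 = 66.24→66) → #1c1142
70%: (89 − 62.3 = 26.7→27, 54 − 37.8 = 16.2→16, 207 − 144.9 = 62.1→62) → #1b103e
92%: (89 − 81.88 = 7.12→7, 54 − 49.68 = 4.32→4, 207 − 190.44 = 16.56→17) → #070411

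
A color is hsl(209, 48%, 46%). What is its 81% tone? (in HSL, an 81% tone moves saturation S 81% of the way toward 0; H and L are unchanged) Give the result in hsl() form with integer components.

hsl(209, 9%, 46%)

S moves 81% from 48 toward 0: 48 − 38.88 = 9.12 → 9.
H and L are unchanged.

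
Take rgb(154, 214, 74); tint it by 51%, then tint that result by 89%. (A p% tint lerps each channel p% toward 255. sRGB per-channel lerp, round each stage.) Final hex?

#fafdf5

Per channel, c → c + 0.51(255 − c):
  R: 154 + 0.51×(255−154) = 154 + 51.51 = 205.51 → 206
  G: 214 + 0.51×(255−214) = 214 + 20.91 = 234.91 → 235
  B: 74 + 0.51×(255−74) = 74 + 92.31 = 166.31 → 166
After the tint: rgb(206, 235, 166) = #ceeba6.
An 89% tint moves each channel 89% toward 255:
  R: 206 + 43.61 = 249.61 → 250
  G: 235 + 0.89×(255−235) = 235 + 17.8 = 252.8 → 253
  B: 166 + 79.21 = 245.21 → 245
rgb(250, 253, 245) = #fafdf5.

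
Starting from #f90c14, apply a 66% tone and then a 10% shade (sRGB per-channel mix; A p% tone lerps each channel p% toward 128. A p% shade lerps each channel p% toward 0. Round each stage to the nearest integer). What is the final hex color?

#f90c14 is rgb(249, 12, 20).
A 66% tone moves each channel 66% toward 128:
  R: 249 + 0.66×(128−249) = 249 − 79.86 = 169.14 → 169
  G: 12 + 0.66×(128−12) = 12 + 76.56 = 88.56 → 89
  B: 20 + 71.28 = 91.28 → 91
After the tone: rgb(169, 89, 91) = #a9595b.
Lerp each channel 10% toward 0:
  R: 169 − 16.9 = 152.1 → 152
  G: 89 − 8.9 = 80.1 → 80
  B: 91 + 0.1×(0−91) = 91 − 9.1 = 81.9 → 82
rgb(152, 80, 82) = #985052.

#985052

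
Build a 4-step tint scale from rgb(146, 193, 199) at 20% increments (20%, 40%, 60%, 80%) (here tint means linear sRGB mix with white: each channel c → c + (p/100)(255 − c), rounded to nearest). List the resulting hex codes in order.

#a8cdd2, #bedadd, #d3e6e9, #e9f3f4

20%: (146 + 21.8 = 167.8→168, 193 + 12.4 = 205.4→205, 199 + 11.2 = 210.2→210) → #a8cdd2
40%: (146 + 43.6 = 189.6→190, 193 + 24.8 = 217.8→218, 199 + 22.4 = 221.4→221) → #bedadd
60%: (146 + 65.4 = 211.4→211, 193 + 37.2 = 230.2→230, 199 + 33.6 = 232.6→233) → #d3e6e9
80%: (146 + 87.2 = 233.2→233, 193 + 49.6 = 242.6→243, 199 + 44.8 = 243.8→244) → #e9f3f4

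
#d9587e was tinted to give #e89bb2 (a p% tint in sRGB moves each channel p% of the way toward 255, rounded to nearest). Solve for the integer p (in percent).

40%

#d9587e is rgb(217, 88, 126); #e89bb2 is rgb(232, 155, 178).
On the G channel (widest range): 155 ≈ 88 + (p/100)(255 − 88), so p ≈ 100×(155 − 88)/(255 − 88) = 6700/167 = 40.12.
p = 40 reproduces all three channels after rounding.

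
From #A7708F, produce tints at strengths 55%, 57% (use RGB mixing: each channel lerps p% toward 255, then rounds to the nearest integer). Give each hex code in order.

#A7708F is rgb(167, 112, 143).
55%: (167 + 48.4 = 215.4→215, 112 + 78.65 = 190.65→191, 143 + 61.6 = 204.6→205) → #D7BFCD
57%: (167 + 50.16 = 217.16→217, 112 + 81.51 = 193.51→194, 143 + 63.84 = 206.84→207) → #D9C2CF

#D7BFCD, #D9C2CF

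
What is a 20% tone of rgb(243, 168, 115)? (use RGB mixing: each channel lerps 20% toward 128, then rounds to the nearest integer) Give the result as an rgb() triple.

rgb(220, 160, 118)

A 20% tone moves each channel 20% toward 128:
  R: 243 + 0.2×(128−243) = 243 − 23 = 220 → 220
  G: 168 + 0.2×(128−168) = 168 − 8 = 160 → 160
  B: 115 + 0.2×(128−115) = 115 + 2.6 = 117.6 → 118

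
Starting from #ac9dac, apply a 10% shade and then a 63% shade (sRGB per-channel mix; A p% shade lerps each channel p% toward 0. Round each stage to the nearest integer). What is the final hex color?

#393439

#ac9dac is rgb(172, 157, 172).
Per channel, c → c + 0.1(0 − c):
  R: 172 − 17.2 = 154.8 → 155
  G: 157 + 0.1×(0−157) = 157 − 15.7 = 141.3 → 141
  B: 172 − 17.2 = 154.8 → 155
After the shade: rgb(155, 141, 155) = #9b8d9b.
Per channel, c → c + 0.63(0 − c):
  R: 155 − 97.65 = 57.35 → 57
  G: 141 − 88.83 = 52.17 → 52
  B: 155 − 97.65 = 57.35 → 57
rgb(57, 52, 57) = #393439.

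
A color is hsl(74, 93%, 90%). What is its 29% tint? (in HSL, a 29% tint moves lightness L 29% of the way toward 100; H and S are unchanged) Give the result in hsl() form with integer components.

hsl(74, 93%, 93%)

L moves 29% from 90 toward 100: 90 + 2.9 = 92.9 → 93.
H and S are unchanged.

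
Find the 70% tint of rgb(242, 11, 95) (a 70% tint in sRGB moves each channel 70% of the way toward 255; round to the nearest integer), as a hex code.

Lerp each channel 70% toward 255:
  R: 242 + 0.7×(255−242) = 242 + 9.1 = 251.1 → 251
  G: 11 + 170.8 = 181.8 → 182
  B: 95 + 0.7×(255−95) = 95 + 112 = 207 → 207
rgb(251, 182, 207) = #FBB6CF.

#FBB6CF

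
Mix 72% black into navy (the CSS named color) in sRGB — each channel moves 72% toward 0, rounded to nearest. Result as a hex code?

CSS navy is rgb(0, 0, 128).
A 72% shade moves each channel 72% toward 0:
  R: 0 + 0.72×(0−0) = 0 + 0 = 0 → 0
  G: 0 + 0 = 0 → 0
  B: 128 − 92.16 = 35.84 → 36
rgb(0, 0, 36) = #000024.

#000024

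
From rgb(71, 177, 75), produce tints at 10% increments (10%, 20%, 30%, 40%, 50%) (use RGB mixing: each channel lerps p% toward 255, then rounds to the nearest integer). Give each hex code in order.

10%: (71 + 18.4 = 89.4→89, 177 + 7.8 = 184.8→185, 75 + 18 = 93→93) → #59B95D
20%: (71 + 36.8 = 107.8→108, 177 + 15.6 = 192.6→193, 75 + 36 = 111→111) → #6CC16F
30%: (71 + 55.2 = 126.2→126, 177 + 23.4 = 200.4→200, 75 + 54 = 129→129) → #7EC881
40%: (71 + 73.6 = 144.6→145, 177 + 31.2 = 208.2→208, 75 + 72 = 147→147) → #91D093
50%: (71 + 92 = 163→163, 177 + 39 = 216→216, 75 + 90 = 165→165) → #A3D8A5

#59B95D, #6CC16F, #7EC881, #91D093, #A3D8A5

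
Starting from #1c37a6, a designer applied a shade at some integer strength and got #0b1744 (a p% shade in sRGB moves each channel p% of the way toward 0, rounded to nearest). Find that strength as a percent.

#1c37a6 is rgb(28, 55, 166); #0b1744 is rgb(11, 23, 68).
On the B channel (widest range): 68 ≈ 166 + (p/100)(0 − 166), so p ≈ 100×(68 − 166)/(0 − 166) = -9800/-166 = 59.04.
p = 59 reproduces all three channels after rounding.

59%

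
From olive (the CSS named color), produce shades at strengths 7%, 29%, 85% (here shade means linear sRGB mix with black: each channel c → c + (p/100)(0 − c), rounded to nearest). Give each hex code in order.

CSS olive is rgb(128, 128, 0).
7%: (128 − 8.96 = 119.04→119, 128 − 8.96 = 119.04→119, 0→0) → #777700
29%: (128 − 37.12 = 90.88→91, 128 − 37.12 = 90.88→91, 0→0) → #5b5b00
85%: (128 − 108.8 = 19.2→19, 128 − 108.8 = 19.2→19, 0→0) → #131300

#777700, #5b5b00, #131300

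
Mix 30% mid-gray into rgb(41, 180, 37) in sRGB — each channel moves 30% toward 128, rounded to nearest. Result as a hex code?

#43a440

A 30% tone moves each channel 30% toward 128:
  R: 41 + 0.3×(128−41) = 41 + 26.1 = 67.1 → 67
  G: 180 + 0.3×(128−180) = 180 − 15.6 = 164.4 → 164
  B: 37 + 0.3×(128−37) = 37 + 27.3 = 64.3 → 64
rgb(67, 164, 64) = #43a440.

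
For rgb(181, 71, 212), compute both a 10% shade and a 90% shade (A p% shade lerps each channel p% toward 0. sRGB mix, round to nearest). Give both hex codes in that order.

10% shade:
  R: 181 + 0.1×(0−181) = 181 − 18.1 = 162.9 → 163
  G: 71 + 0.1×(0−71) = 71 − 7.1 = 63.9 → 64
  B: 212 + 0.1×(0−212) = 212 − 21.2 = 190.8 → 191
  → #A340BF
90% shade:
  R: 181 − 162.9 = 18.1 → 18
  G: 71 − 63.9 = 7.1 → 7
  B: 212 − 190.8 = 21.2 → 21
  → #120715

#A340BF, #120715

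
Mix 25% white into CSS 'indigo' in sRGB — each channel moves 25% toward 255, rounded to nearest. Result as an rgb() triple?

CSS indigo is rgb(75, 0, 130).
Per channel, c → c + 0.25(255 − c):
  R: 75 + 0.25×(255−75) = 75 + 45 = 120 → 120
  G: 0 + 63.75 = 63.75 → 64
  B: 130 + 0.25×(255−130) = 130 + 31.25 = 161.25 → 161

rgb(120, 64, 161)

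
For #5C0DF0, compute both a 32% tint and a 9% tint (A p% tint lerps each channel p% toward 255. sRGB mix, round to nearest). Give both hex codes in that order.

#905AF5, #6B23F1

#5C0DF0 is rgb(92, 13, 240).
32% tint:
  R: 92 + 0.32×(255−92) = 92 + 52.16 = 144.16 → 144
  G: 13 + 0.32×(255−13) = 13 + 77.44 = 90.44 → 90
  B: 240 + 0.32×(255−240) = 240 + 4.8 = 244.8 → 245
  → #905AF5
9% tint:
  R: 92 + 14.67 = 106.67 → 107
  G: 13 + 0.09×(255−13) = 13 + 21.78 = 34.78 → 35
  B: 240 + 1.35 = 241.35 → 241
  → #6B23F1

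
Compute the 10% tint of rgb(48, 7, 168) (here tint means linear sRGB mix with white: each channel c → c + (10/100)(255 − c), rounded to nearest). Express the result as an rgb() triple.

rgb(69, 32, 177)

Lerp each channel 10% toward 255:
  R: 48 + 0.1×(255−48) = 48 + 20.7 = 68.7 → 69
  G: 7 + 24.8 = 31.8 → 32
  B: 168 + 8.7 = 176.7 → 177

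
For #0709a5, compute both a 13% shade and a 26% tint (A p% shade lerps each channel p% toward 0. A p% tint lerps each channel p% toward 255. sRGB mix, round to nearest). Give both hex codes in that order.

#0709a5 is rgb(7, 9, 165).
13% shade:
  R: 7 + 0.13×(0−7) = 7 − 0.91 = 6.09 → 6
  G: 9 + 0.13×(0−9) = 9 − 1.17 = 7.83 → 8
  B: 165 + 0.13×(0−165) = 165 − 21.45 = 143.55 → 144
  → #060890
26% tint:
  R: 7 + 64.48 = 71.48 → 71
  G: 9 + 0.26×(255−9) = 9 + 63.96 = 72.96 → 73
  B: 165 + 0.26×(255−165) = 165 + 23.4 = 188.4 → 188
  → #4749bc

#060890, #4749bc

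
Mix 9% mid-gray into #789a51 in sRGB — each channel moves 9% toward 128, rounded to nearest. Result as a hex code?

#799855

#789a51 is rgb(120, 154, 81).
Per channel, c → c + 0.09(128 − c):
  R: 120 + 0.09×(128−120) = 120 + 0.72 = 120.72 → 121
  G: 154 + 0.09×(128−154) = 154 − 2.34 = 151.66 → 152
  B: 81 + 4.23 = 85.23 → 85
rgb(121, 152, 85) = #799855.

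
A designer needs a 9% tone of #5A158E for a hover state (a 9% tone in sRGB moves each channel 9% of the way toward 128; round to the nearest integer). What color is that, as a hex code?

#5A158E is rgb(90, 21, 142).
Per channel, c → c + 0.09(128 − c):
  R: 90 + 0.09×(128−90) = 90 + 3.42 = 93.42 → 93
  G: 21 + 9.63 = 30.63 → 31
  B: 142 + 0.09×(128−142) = 142 − 1.26 = 140.74 → 141
rgb(93, 31, 141) = #5D1F8D.

#5D1F8D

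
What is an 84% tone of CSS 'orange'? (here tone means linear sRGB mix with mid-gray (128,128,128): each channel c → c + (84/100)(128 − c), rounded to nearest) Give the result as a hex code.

#94866C

CSS orange is rgb(255, 165, 0).
Lerp each channel 84% toward 128:
  R: 255 − 106.68 = 148.32 → 148
  G: 165 − 31.08 = 133.92 → 134
  B: 0 + 107.52 = 107.52 → 108
rgb(148, 134, 108) = #94866C.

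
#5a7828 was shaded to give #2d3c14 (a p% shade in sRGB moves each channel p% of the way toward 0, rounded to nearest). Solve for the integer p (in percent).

50%

#5a7828 is rgb(90, 120, 40); #2d3c14 is rgb(45, 60, 20).
On the G channel (widest range): 60 ≈ 120 + (p/100)(0 − 120), so p ≈ 100×(60 − 120)/(0 − 120) = -6000/-120 = 50.00.
p = 50 reproduces all three channels after rounding.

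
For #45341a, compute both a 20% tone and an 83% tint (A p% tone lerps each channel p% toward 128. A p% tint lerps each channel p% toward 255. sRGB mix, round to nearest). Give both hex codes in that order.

#51432e, #dfdcd8

#45341a is rgb(69, 52, 26).
20% tone:
  R: 69 + 0.2×(128−69) = 69 + 11.8 = 80.8 → 81
  G: 52 + 0.2×(128−52) = 52 + 15.2 = 67.2 → 67
  B: 26 + 20.4 = 46.4 → 46
  → #51432e
83% tint:
  R: 69 + 0.83×(255−69) = 69 + 154.38 = 223.38 → 223
  G: 52 + 168.49 = 220.49 → 220
  B: 26 + 0.83×(255−26) = 26 + 190.07 = 216.07 → 216
  → #dfdcd8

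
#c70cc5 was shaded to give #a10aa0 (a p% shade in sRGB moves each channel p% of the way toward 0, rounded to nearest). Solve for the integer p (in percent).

19%

#c70cc5 is rgb(199, 12, 197); #a10aa0 is rgb(161, 10, 160).
On the R channel (widest range): 161 ≈ 199 + (p/100)(0 − 199), so p ≈ 100×(161 − 199)/(0 − 199) = -3800/-199 = 19.10.
p = 19 reproduces all three channels after rounding.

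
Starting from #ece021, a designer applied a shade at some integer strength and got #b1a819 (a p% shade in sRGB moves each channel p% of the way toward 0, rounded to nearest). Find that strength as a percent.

#ece021 is rgb(236, 224, 33); #b1a819 is rgb(177, 168, 25).
On the R channel (widest range): 177 ≈ 236 + (p/100)(0 − 236), so p ≈ 100×(177 − 236)/(0 − 236) = -5900/-236 = 25.00.
p = 25 reproduces all three channels after rounding.

25%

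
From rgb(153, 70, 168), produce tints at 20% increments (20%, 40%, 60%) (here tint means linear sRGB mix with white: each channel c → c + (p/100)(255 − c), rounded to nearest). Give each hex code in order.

#ad6bb9, #c290cb, #d6b5dc

20%: (153 + 20.4 = 173.4→173, 70 + 37 = 107→107, 168 + 17.4 = 185.4→185) → #ad6bb9
40%: (153 + 40.8 = 193.8→194, 70 + 74 = 144→144, 168 + 34.8 = 202.8→203) → #c290cb
60%: (153 + 61.2 = 214.2→214, 70 + 111 = 181→181, 168 + 52.2 = 220.2→220) → #d6b5dc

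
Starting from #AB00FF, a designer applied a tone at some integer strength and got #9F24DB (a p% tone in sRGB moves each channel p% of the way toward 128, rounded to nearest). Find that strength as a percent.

28%

#AB00FF is rgb(171, 0, 255); #9F24DB is rgb(159, 36, 219).
On the G channel (widest range): 36 ≈ 0 + (p/100)(128 − 0), so p ≈ 100×(36 − 0)/(128 − 0) = 3600/128 = 28.12.
p = 28 reproduces all three channels after rounding.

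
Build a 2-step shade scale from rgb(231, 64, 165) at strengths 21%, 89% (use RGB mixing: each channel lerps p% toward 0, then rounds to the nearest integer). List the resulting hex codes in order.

#B63382, #190712

21%: (231 − 48.51 = 182.49→182, 64 − 13.44 = 50.56→51, 165 − 34.65 = 130.35→130) → #B63382
89%: (231 − 205.59 = 25.41→25, 64 − 56.96 = 7.04→7, 165 − 146.85 = 18.15→18) → #190712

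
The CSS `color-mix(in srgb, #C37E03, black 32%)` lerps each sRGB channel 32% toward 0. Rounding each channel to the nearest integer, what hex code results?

#855602

#C37E03 is rgb(195, 126, 3).
Lerp each channel 32% toward 0:
  R: 195 − 62.4 = 132.6 → 133
  G: 126 − 40.32 = 85.68 → 86
  B: 3 + 0.32×(0−3) = 3 − 0.96 = 2.04 → 2
rgb(133, 86, 2) = #855602.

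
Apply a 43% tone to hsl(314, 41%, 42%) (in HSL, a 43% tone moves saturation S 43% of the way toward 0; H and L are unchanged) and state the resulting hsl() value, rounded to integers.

hsl(314, 23%, 42%)

S moves 43% from 41 toward 0: 41 − 17.63 = 23.37 → 23.
H and L are unchanged.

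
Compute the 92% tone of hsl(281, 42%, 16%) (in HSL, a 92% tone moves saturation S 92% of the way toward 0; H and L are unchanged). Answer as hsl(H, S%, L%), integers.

hsl(281, 3%, 16%)

S moves 92% from 42 toward 0: 42 − 38.64 = 3.36 → 3.
H and L are unchanged.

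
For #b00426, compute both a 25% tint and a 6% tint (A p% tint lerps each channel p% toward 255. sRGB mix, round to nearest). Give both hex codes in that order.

#b00426 is rgb(176, 4, 38).
25% tint:
  R: 176 + 19.75 = 195.75 → 196
  G: 4 + 62.75 = 66.75 → 67
  B: 38 + 0.25×(255−38) = 38 + 54.25 = 92.25 → 92
  → #c4435c
6% tint:
  R: 176 + 0.06×(255−176) = 176 + 4.74 = 180.74 → 181
  G: 4 + 15.06 = 19.06 → 19
  B: 38 + 13.02 = 51.02 → 51
  → #b51333

#c4435c, #b51333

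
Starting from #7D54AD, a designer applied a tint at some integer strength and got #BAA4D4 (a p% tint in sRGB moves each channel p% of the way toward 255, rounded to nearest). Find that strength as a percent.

#7D54AD is rgb(125, 84, 173); #BAA4D4 is rgb(186, 164, 212).
On the G channel (widest range): 164 ≈ 84 + (p/100)(255 − 84), so p ≈ 100×(164 − 84)/(255 − 84) = 8000/171 = 46.78.
p = 47 reproduces all three channels after rounding.

47%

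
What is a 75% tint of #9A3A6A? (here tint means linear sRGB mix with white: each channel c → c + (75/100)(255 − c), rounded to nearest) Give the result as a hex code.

#9A3A6A is rgb(154, 58, 106).
A 75% tint moves each channel 75% toward 255:
  R: 154 + 75.75 = 229.75 → 230
  G: 58 + 147.75 = 205.75 → 206
  B: 106 + 0.75×(255−106) = 106 + 111.75 = 217.75 → 218
rgb(230, 206, 218) = #E6CEDA.

#E6CEDA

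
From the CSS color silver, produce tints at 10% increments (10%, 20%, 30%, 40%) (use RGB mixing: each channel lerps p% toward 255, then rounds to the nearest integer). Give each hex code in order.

CSS silver is rgb(192, 192, 192).
10%: (192 + 6.3 = 198.3→198, 192 + 6.3 = 198.3→198, 192 + 6.3 = 198.3→198) → #c6c6c6
20%: (192 + 12.6 = 204.6→205, 192 + 12.6 = 204.6→205, 192 + 12.6 = 204.6→205) → #cdcdcd
30%: (192 + 18.9 = 210.9→211, 192 + 18.9 = 210.9→211, 192 + 18.9 = 210.9→211) → #d3d3d3
40%: (192 + 25.2 = 217.2→217, 192 + 25.2 = 217.2→217, 192 + 25.2 = 217.2→217) → #d9d9d9

#c6c6c6, #cdcdcd, #d3d3d3, #d9d9d9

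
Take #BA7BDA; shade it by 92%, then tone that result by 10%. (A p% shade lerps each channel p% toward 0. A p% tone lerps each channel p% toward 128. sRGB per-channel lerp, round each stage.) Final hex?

#BA7BDA is rgb(186, 123, 218).
Lerp each channel 92% toward 0:
  R: 186 − 171.12 = 14.88 → 15
  G: 123 − 113.16 = 9.84 → 10
  B: 218 + 0.92×(0−218) = 218 − 200.56 = 17.44 → 17
After the shade: rgb(15, 10, 17) = #0F0A11.
A 10% tone moves each channel 10% toward 128:
  R: 15 + 11.3 = 26.3 → 26
  G: 10 + 11.8 = 21.8 → 22
  B: 17 + 11.1 = 28.1 → 28
rgb(26, 22, 28) = #1A161C.

#1A161C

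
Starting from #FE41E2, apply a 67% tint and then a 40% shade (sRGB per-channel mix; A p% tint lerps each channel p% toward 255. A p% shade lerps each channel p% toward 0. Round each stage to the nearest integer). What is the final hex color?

#997393

#FE41E2 is rgb(254, 65, 226).
Per channel, c → c + 0.67(255 − c):
  R: 254 + 0.67×(255−254) = 254 + 0.67 = 254.67 → 255
  G: 65 + 0.67×(255−65) = 65 + 127.3 = 192.3 → 192
  B: 226 + 0.67×(255−226) = 226 + 19.43 = 245.43 → 245
After the tint: rgb(255, 192, 245) = #FFC0F5.
A 40% shade moves each channel 40% toward 0:
  R: 255 + 0.4×(0−255) = 255 − 102 = 153 → 153
  G: 192 + 0.4×(0−192) = 192 − 76.8 = 115.2 → 115
  B: 245 + 0.4×(0−245) = 245 − 98 = 147 → 147
rgb(153, 115, 147) = #997393.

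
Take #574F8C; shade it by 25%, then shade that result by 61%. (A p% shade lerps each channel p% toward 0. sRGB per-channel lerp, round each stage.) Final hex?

#191729

#574F8C is rgb(87, 79, 140).
A 25% shade moves each channel 25% toward 0:
  R: 87 + 0.25×(0−87) = 87 − 21.75 = 65.25 → 65
  G: 79 + 0.25×(0−79) = 79 − 19.75 = 59.25 → 59
  B: 140 − 35 = 105 → 105
After the shade: rgb(65, 59, 105) = #413B69.
Lerp each channel 61% toward 0:
  R: 65 + 0.61×(0−65) = 65 − 39.65 = 25.35 → 25
  G: 59 − 35.99 = 23.01 → 23
  B: 105 + 0.61×(0−105) = 105 − 64.05 = 40.95 → 41
rgb(25, 23, 41) = #191729.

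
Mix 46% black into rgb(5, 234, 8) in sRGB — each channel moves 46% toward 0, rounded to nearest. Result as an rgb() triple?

Per channel, c → c + 0.46(0 − c):
  R: 5 + 0.46×(0−5) = 5 − 2.3 = 2.7 → 3
  G: 234 + 0.46×(0−234) = 234 − 107.64 = 126.36 → 126
  B: 8 − 3.68 = 4.32 → 4

rgb(3, 126, 4)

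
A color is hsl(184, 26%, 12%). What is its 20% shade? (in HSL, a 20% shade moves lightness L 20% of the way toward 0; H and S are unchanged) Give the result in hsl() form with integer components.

hsl(184, 26%, 10%)

L moves 20% from 12 toward 0: 12 − 2.4 = 9.6 → 10.
H and S are unchanged.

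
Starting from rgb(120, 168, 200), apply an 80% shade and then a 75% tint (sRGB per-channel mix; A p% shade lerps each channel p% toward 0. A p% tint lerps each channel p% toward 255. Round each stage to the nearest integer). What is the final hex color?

Per channel, c → c + 0.8(0 − c):
  R: 120 + 0.8×(0−120) = 120 − 96 = 24 → 24
  G: 168 − 134.4 = 33.6 → 34
  B: 200 − 160 = 40 → 40
After the shade: rgb(24, 34, 40) = #182228.
A 75% tint moves each channel 75% toward 255:
  R: 24 + 0.75×(255−24) = 24 + 173.25 = 197.25 → 197
  G: 34 + 165.75 = 199.75 → 200
  B: 40 + 0.75×(255−40) = 40 + 161.25 = 201.25 → 201
rgb(197, 200, 201) = #C5C8C9.

#C5C8C9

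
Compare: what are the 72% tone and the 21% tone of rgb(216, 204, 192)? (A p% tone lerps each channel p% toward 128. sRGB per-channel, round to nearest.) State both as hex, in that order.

72% tone:
  R: 216 + 0.72×(128−216) = 216 − 63.36 = 152.64 → 153
  G: 204 + 0.72×(128−204) = 204 − 54.72 = 149.28 → 149
  B: 192 − 46.08 = 145.92 → 146
  → #999592
21% tone:
  R: 216 + 0.21×(128−216) = 216 − 18.48 = 197.52 → 198
  G: 204 + 0.21×(128−204) = 204 − 15.96 = 188.04 → 188
  B: 192 − 13.44 = 178.56 → 179
  → #C6BCB3

#999592, #C6BCB3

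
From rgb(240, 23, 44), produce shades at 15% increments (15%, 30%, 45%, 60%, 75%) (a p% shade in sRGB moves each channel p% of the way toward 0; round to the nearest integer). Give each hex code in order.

#cc1425, #a8101f, #840d18, #600912, #3c060b

15%: (240 − 36 = 204→204, 23 − 3.45 = 19.55→20, 44 − 6.6 = 37.4→37) → #cc1425
30%: (240 − 72 = 168→168, 23 − 6.9 = 16.1→16, 44 − 13.2 = 30.8→31) → #a8101f
45%: (240 − 108 = 132→132, 23 − 10.35 = 12.65→13, 44 − 19.8 = 24.2→24) → #840d18
60%: (240 − 144 = 96→96, 23 − 13.8 = 9.2→9, 44 − 26.4 = 17.6→18) → #600912
75%: (240 − 180 = 60→60, 23 − 17.25 = 5.75→6, 44 − 33 = 11→11) → #3c060b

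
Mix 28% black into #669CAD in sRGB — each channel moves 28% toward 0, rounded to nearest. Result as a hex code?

#669CAD is rgb(102, 156, 173).
Per channel, c → c + 0.28(0 − c):
  R: 102 + 0.28×(0−102) = 102 − 28.56 = 73.44 → 73
  G: 156 + 0.28×(0−156) = 156 − 43.68 = 112.32 → 112
  B: 173 + 0.28×(0−173) = 173 − 48.44 = 124.56 → 125
rgb(73, 112, 125) = #49707D.

#49707D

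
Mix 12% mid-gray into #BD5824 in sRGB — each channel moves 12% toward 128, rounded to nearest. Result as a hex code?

#B65D2F

#BD5824 is rgb(189, 88, 36).
Per channel, c → c + 0.12(128 − c):
  R: 189 + 0.12×(128−189) = 189 − 7.32 = 181.68 → 182
  G: 88 + 4.8 = 92.8 → 93
  B: 36 + 0.12×(128−36) = 36 + 11.04 = 47.04 → 47
rgb(182, 93, 47) = #B65D2F.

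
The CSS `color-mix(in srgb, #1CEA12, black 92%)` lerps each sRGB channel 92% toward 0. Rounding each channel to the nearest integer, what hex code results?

#021301

#1CEA12 is rgb(28, 234, 18).
Lerp each channel 92% toward 0:
  R: 28 + 0.92×(0−28) = 28 − 25.76 = 2.24 → 2
  G: 234 − 215.28 = 18.72 → 19
  B: 18 − 16.56 = 1.44 → 1
rgb(2, 19, 1) = #021301.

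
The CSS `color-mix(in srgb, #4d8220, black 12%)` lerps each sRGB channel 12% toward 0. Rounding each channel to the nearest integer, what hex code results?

#44721c

#4d8220 is rgb(77, 130, 32).
Lerp each channel 12% toward 0:
  R: 77 − 9.24 = 67.76 → 68
  G: 130 − 15.6 = 114.4 → 114
  B: 32 + 0.12×(0−32) = 32 − 3.84 = 28.16 → 28
rgb(68, 114, 28) = #44721c.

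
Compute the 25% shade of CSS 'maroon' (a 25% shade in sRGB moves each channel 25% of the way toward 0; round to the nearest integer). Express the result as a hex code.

#600000

CSS maroon is rgb(128, 0, 0).
Lerp each channel 25% toward 0:
  R: 128 + 0.25×(0−128) = 128 − 32 = 96 → 96
  G: 0 + 0.25×(0−0) = 0 + 0 = 0 → 0
  B: 0 + 0.25×(0−0) = 0 + 0 = 0 → 0
rgb(96, 0, 0) = #600000.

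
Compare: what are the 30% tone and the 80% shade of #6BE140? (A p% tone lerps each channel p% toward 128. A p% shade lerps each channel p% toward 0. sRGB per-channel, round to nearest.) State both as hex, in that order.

#71C453, #152D0D

#6BE140 is rgb(107, 225, 64).
30% tone:
  R: 107 + 6.3 = 113.3 → 113
  G: 225 + 0.3×(128−225) = 225 − 29.1 = 195.9 → 196
  B: 64 + 0.3×(128−64) = 64 + 19.2 = 83.2 → 83
  → #71C453
80% shade:
  R: 107 + 0.8×(0−107) = 107 − 85.6 = 21.4 → 21
  G: 225 + 0.8×(0−225) = 225 − 180 = 45 → 45
  B: 64 − 51.2 = 12.8 → 13
  → #152D0D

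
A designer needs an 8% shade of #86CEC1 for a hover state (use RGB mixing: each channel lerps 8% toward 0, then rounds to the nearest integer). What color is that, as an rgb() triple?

rgb(123, 190, 178)

#86CEC1 is rgb(134, 206, 193).
Per channel, c → c + 0.08(0 − c):
  R: 134 − 10.72 = 123.28 → 123
  G: 206 − 16.48 = 189.52 → 190
  B: 193 + 0.08×(0−193) = 193 − 15.44 = 177.56 → 178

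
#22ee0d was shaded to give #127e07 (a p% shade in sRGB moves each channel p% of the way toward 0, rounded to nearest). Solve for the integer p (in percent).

47%

#22ee0d is rgb(34, 238, 13); #127e07 is rgb(18, 126, 7).
On the G channel (widest range): 126 ≈ 238 + (p/100)(0 − 238), so p ≈ 100×(126 − 238)/(0 − 238) = -11200/-238 = 47.06.
p = 47 reproduces all three channels after rounding.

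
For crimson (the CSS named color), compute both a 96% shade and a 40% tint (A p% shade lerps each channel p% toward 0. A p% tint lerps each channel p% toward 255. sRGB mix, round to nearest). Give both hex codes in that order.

CSS crimson is rgb(220, 20, 60).
96% shade:
  R: 220 + 0.96×(0−220) = 220 − 211.2 = 8.8 → 9
  G: 20 + 0.96×(0−20) = 20 − 19.2 = 0.8 → 1
  B: 60 + 0.96×(0−60) = 60 − 57.6 = 2.4 → 2
  → #090102
40% tint:
  R: 220 + 0.4×(255−220) = 220 + 14 = 234 → 234
  G: 20 + 0.4×(255−20) = 20 + 94 = 114 → 114
  B: 60 + 0.4×(255−60) = 60 + 78 = 138 → 138
  → #EA728A

#090102, #EA728A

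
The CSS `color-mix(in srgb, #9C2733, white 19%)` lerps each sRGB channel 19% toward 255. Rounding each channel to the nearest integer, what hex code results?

#9C2733 is rgb(156, 39, 51).
Lerp each channel 19% toward 255:
  R: 156 + 0.19×(255−156) = 156 + 18.81 = 174.81 → 175
  G: 39 + 41.04 = 80.04 → 80
  B: 51 + 0.19×(255−51) = 51 + 38.76 = 89.76 → 90
rgb(175, 80, 90) = #AF505A.

#AF505A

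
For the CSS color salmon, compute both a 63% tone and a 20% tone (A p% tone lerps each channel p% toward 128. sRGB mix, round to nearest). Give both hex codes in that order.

CSS salmon is rgb(250, 128, 114).
63% tone:
  R: 250 − 76.86 = 173.14 → 173
  G: 128 + 0.63×(128−128) = 128 + 0 = 128 → 128
  B: 114 + 8.82 = 122.82 → 123
  → #ad807b
20% tone:
  R: 250 − 24.4 = 225.6 → 226
  G: 128 + 0.2×(128−128) = 128 + 0 = 128 → 128
  B: 114 + 0.2×(128−114) = 114 + 2.8 = 116.8 → 117
  → #e28075

#ad807b, #e28075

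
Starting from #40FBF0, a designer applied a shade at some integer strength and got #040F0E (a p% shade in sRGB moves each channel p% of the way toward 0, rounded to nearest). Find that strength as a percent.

94%

#40FBF0 is rgb(64, 251, 240); #040F0E is rgb(4, 15, 14).
On the G channel (widest range): 15 ≈ 251 + (p/100)(0 − 251), so p ≈ 100×(15 − 251)/(0 − 251) = -23600/-251 = 94.02.
p = 94 reproduces all three channels after rounding.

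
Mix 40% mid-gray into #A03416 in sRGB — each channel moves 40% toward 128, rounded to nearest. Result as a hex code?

#A03416 is rgb(160, 52, 22).
A 40% tone moves each channel 40% toward 128:
  R: 160 − 12.8 = 147.2 → 147
  G: 52 + 0.4×(128−52) = 52 + 30.4 = 82.4 → 82
  B: 22 + 0.4×(128−22) = 22 + 42.4 = 64.4 → 64
rgb(147, 82, 64) = #935240.

#935240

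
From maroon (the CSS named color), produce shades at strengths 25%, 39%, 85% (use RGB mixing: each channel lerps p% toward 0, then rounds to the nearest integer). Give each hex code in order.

CSS maroon is rgb(128, 0, 0).
25%: (128 − 32 = 96→96, 0→0, 0→0) → #600000
39%: (128 − 49.92 = 78.08→78, 0→0, 0→0) → #4E0000
85%: (128 − 108.8 = 19.2→19, 0→0, 0→0) → #130000

#600000, #4E0000, #130000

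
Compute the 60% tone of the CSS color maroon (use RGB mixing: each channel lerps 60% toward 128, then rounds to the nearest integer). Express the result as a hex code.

CSS maroon is rgb(128, 0, 0).
A 60% tone moves each channel 60% toward 128:
  R: 128 + 0.6×(128−128) = 128 + 0 = 128 → 128
  G: 0 + 0.6×(128−0) = 0 + 76.8 = 76.8 → 77
  B: 0 + 76.8 = 76.8 → 77
rgb(128, 77, 77) = #804d4d.

#804d4d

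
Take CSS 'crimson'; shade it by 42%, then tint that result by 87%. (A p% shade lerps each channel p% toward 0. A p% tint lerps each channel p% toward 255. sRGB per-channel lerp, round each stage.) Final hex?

CSS crimson is rgb(220, 20, 60).
Per channel, c → c + 0.42(0 − c):
  R: 220 − 92.4 = 127.6 → 128
  G: 20 − 8.4 = 11.6 → 12
  B: 60 + 0.42×(0−60) = 60 − 25.2 = 34.8 → 35
After the shade: rgb(128, 12, 35) = #800c23.
Per channel, c → c + 0.87(255 − c):
  R: 128 + 0.87×(255−128) = 128 + 110.49 = 238.49 → 238
  G: 12 + 0.87×(255−12) = 12 + 211.41 = 223.41 → 223
  B: 35 + 191.4 = 226.4 → 226
rgb(238, 223, 226) = #eedfe2.

#eedfe2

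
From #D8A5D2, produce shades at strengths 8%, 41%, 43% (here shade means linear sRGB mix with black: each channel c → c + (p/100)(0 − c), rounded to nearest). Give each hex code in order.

#D8A5D2 is rgb(216, 165, 210).
8%: (216 − 17.28 = 198.72→199, 165 − 13.2 = 151.8→152, 210 − 16.8 = 193.2→193) → #C798C1
41%: (216 − 88.56 = 127.44→127, 165 − 67.65 = 97.35→97, 210 − 86.1 = 123.9→124) → #7F617C
43%: (216 − 92.88 = 123.12→123, 165 − 70.95 = 94.05→94, 210 − 90.3 = 119.7→120) → #7B5E78

#C798C1, #7F617C, #7B5E78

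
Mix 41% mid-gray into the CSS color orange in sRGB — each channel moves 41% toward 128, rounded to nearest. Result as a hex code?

#cb9634

CSS orange is rgb(255, 165, 0).
A 41% tone moves each channel 41% toward 128:
  R: 255 + 0.41×(128−255) = 255 − 52.07 = 202.93 → 203
  G: 165 + 0.41×(128−165) = 165 − 15.17 = 149.83 → 150
  B: 0 + 0.41×(128−0) = 0 + 52.48 = 52.48 → 52
rgb(203, 150, 52) = #cb9634.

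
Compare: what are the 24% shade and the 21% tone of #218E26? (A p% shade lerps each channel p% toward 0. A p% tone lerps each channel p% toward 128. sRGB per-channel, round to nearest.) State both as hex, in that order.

#196C1D, #358B39

#218E26 is rgb(33, 142, 38).
24% shade:
  R: 33 + 0.24×(0−33) = 33 − 7.92 = 25.08 → 25
  G: 142 + 0.24×(0−142) = 142 − 34.08 = 107.92 → 108
  B: 38 + 0.24×(0−38) = 38 − 9.12 = 28.88 → 29
  → #196C1D
21% tone:
  R: 33 + 19.95 = 52.95 → 53
  G: 142 + 0.21×(128−142) = 142 − 2.94 = 139.06 → 139
  B: 38 + 0.21×(128−38) = 38 + 18.9 = 56.9 → 57
  → #358B39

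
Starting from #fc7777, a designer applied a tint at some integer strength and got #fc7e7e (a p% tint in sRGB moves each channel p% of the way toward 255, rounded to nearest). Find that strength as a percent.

5%

#fc7777 is rgb(252, 119, 119); #fc7e7e is rgb(252, 126, 126).
On the G channel (widest range): 126 ≈ 119 + (p/100)(255 − 119), so p ≈ 100×(126 − 119)/(255 − 119) = 700/136 = 5.15.
p = 5 reproduces all three channels after rounding.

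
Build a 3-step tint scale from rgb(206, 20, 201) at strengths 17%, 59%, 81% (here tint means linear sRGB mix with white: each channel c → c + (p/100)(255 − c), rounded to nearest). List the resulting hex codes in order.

#d63cd2, #eb9fe9, #f6d2f5

17%: (206 + 8.33 = 214.33→214, 20 + 39.95 = 59.95→60, 201 + 9.18 = 210.18→210) → #d63cd2
59%: (206 + 28.91 = 234.91→235, 20 + 138.65 = 158.65→159, 201 + 31.86 = 232.86→233) → #eb9fe9
81%: (206 + 39.69 = 245.69→246, 20 + 190.35 = 210.35→210, 201 + 43.74 = 244.74→245) → #f6d2f5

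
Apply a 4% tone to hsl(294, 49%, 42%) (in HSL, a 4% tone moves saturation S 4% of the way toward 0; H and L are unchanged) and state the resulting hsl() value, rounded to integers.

hsl(294, 47%, 42%)

S moves 4% from 49 toward 0: 49 − 1.96 = 47.04 → 47.
H and L are unchanged.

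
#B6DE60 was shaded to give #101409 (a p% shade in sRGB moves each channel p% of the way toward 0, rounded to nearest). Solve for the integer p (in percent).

#B6DE60 is rgb(182, 222, 96); #101409 is rgb(16, 20, 9).
On the G channel (widest range): 20 ≈ 222 + (p/100)(0 − 222), so p ≈ 100×(20 − 222)/(0 − 222) = -20200/-222 = 90.99.
p = 91 reproduces all three channels after rounding.

91%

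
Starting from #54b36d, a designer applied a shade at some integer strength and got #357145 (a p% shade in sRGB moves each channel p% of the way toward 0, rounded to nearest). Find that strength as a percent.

#54b36d is rgb(84, 179, 109); #357145 is rgb(53, 113, 69).
On the G channel (widest range): 113 ≈ 179 + (p/100)(0 − 179), so p ≈ 100×(113 − 179)/(0 − 179) = -6600/-179 = 36.87.
p = 37 reproduces all three channels after rounding.

37%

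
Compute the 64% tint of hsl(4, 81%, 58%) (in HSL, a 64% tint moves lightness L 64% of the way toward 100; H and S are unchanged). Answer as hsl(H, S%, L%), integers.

L moves 64% from 58 toward 100: 58 + 26.88 = 84.88 → 85.
H and S are unchanged.

hsl(4, 81%, 85%)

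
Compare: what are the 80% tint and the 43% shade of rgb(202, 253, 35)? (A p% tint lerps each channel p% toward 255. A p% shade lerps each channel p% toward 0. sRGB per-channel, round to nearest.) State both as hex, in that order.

#F4FFD3, #739014

80% tint:
  R: 202 + 0.8×(255−202) = 202 + 42.4 = 244.4 → 244
  G: 253 + 0.8×(255−253) = 253 + 1.6 = 254.6 → 255
  B: 35 + 176 = 211 → 211
  → #F4FFD3
43% shade:
  R: 202 + 0.43×(0−202) = 202 − 86.86 = 115.14 → 115
  G: 253 + 0.43×(0−253) = 253 − 108.79 = 144.21 → 144
  B: 35 + 0.43×(0−35) = 35 − 15.05 = 19.95 → 20
  → #739014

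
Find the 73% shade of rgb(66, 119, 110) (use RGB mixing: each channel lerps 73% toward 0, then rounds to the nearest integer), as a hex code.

Lerp each channel 73% toward 0:
  R: 66 + 0.73×(0−66) = 66 − 48.18 = 17.82 → 18
  G: 119 − 86.87 = 32.13 → 32
  B: 110 + 0.73×(0−110) = 110 − 80.3 = 29.7 → 30
rgb(18, 32, 30) = #12201e.

#12201e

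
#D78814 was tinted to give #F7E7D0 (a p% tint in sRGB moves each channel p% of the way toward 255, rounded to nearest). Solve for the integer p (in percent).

80%

#D78814 is rgb(215, 136, 20); #F7E7D0 is rgb(247, 231, 208).
On the B channel (widest range): 208 ≈ 20 + (p/100)(255 − 20), so p ≈ 100×(208 − 20)/(255 − 20) = 18800/235 = 80.00.
p = 80 reproduces all three channels after rounding.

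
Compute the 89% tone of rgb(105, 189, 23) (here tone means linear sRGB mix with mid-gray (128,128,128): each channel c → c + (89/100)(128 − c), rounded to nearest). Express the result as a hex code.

An 89% tone moves each channel 89% toward 128:
  R: 105 + 20.47 = 125.47 → 125
  G: 189 − 54.29 = 134.71 → 135
  B: 23 + 0.89×(128−23) = 23 + 93.45 = 116.45 → 116
rgb(125, 135, 116) = #7d8774.

#7d8774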